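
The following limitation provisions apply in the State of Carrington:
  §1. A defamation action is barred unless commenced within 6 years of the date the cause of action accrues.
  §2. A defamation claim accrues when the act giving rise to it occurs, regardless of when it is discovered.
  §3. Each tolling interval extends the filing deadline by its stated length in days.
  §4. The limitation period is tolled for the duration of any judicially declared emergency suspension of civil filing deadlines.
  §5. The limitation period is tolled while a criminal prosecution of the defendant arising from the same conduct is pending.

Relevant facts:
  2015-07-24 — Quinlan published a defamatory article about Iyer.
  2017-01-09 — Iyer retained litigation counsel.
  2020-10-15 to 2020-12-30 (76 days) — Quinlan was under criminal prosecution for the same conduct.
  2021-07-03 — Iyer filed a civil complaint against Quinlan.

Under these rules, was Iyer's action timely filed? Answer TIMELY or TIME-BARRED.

The claim accrued on 2015-07-24, when the wrongful act occurred.
The untolled deadline — 6 years after 2015-07-24 — is 2021-07-24.
The period was tolled for 76 days by the pending criminal prosecution (2020-10-15 to 2020-12-30), pushing the deadline to 2021-10-08.
The other events in the timeline have no effect on the limitation period under the stated rules.
Filing on 2021-07-03 beat the 2021-10-08 deadline — the action is timely.

TIMELY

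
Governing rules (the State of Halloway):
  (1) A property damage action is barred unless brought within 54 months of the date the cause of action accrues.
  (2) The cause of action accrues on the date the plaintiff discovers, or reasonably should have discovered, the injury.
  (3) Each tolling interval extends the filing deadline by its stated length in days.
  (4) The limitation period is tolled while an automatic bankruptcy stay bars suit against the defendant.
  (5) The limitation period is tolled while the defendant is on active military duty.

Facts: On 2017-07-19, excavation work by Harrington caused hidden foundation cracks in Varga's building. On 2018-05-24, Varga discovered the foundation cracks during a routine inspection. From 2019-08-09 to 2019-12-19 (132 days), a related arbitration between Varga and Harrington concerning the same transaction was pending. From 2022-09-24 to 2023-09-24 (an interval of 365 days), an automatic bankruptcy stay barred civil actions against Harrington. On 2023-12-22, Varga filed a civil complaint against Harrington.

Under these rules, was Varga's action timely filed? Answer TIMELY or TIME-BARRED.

TIME-BARRED

Under the discovery rule, the claim accrued on 2018-05-24, when Varga discovered the injury — not on the 2017-07-19 date of the underlying act.
54 months from 2018-05-24 is 2022-11-24.
The automatic bankruptcy stay from 2022-09-24 to 2023-09-24 tolled the period for 365 days, extending the deadline to 2023-11-24.
The pending related arbitration from 2019-08-09 to 2019-12-19 does not toll the period, because no stated rule makes a pending arbitration a tolling event.
Varga filed on 2023-12-22, after the 2023-11-24 deadline, so the action is time-barred.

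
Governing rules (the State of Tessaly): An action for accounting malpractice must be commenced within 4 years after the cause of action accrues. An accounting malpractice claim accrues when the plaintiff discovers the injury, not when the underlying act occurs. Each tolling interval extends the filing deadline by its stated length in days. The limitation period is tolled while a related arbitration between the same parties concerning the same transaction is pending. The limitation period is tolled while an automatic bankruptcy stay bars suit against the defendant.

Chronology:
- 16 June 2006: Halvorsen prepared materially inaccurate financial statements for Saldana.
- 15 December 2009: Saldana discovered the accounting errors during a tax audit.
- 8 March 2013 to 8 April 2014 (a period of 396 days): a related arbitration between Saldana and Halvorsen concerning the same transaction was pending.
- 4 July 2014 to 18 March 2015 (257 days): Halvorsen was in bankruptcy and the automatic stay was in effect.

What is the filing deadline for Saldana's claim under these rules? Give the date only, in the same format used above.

Accrual is tied to discovery, so the period began on 15 December 2009 rather than on 16 June 2006 when the act occurred.
4 years from 15 December 2009 is 15 December 2013.
Because the pending related arbitration ran from 8 March 2013 to 8 April 2014, the deadline is extended by 396 days to 15 January 2015.
The period was tolled for 257 days by the automatic bankruptcy stay (4 July 2014 to 18 March 2015), pushing the deadline to 29 September 2015.

29 September 2015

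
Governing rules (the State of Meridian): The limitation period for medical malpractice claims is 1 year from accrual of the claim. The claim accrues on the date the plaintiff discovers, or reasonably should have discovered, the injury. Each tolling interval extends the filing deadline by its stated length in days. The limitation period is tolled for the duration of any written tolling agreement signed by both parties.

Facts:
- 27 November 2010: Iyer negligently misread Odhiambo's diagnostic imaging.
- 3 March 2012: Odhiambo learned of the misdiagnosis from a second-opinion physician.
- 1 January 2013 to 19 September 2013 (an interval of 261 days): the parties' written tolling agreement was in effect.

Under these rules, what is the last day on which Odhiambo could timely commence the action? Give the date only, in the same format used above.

19 November 2013

The claim did not accrue until Odhiambo discovered the injury on 3 March 2012; the 27 November 2010 act date does not start the clock under the stated rule.
Adding the 1 year base period to 3 March 2012 gives a deadline of 3 March 2013, before any tolling.
The period was tolled for 261 days by the written tolling agreement (1 January 2013 to 19 September 2013), pushing the deadline to 19 November 2013.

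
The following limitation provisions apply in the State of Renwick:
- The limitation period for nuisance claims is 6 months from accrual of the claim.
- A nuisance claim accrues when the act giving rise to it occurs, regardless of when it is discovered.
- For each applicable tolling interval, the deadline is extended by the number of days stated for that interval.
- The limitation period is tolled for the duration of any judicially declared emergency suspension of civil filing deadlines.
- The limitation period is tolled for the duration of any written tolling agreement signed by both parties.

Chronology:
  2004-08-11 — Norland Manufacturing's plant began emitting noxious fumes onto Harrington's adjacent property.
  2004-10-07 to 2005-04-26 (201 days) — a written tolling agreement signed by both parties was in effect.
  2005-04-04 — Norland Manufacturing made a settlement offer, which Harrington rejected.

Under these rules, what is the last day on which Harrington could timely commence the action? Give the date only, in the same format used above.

The claim accrued on 2004-08-11, the date of the act.
6 months from 2004-08-11 is 2005-02-11.
The written tolling agreement from 2004-10-07 to 2005-04-26 tolled the period for 201 days, extending the deadline to 2005-08-31.
The other events in the timeline have no effect on the limitation period under the stated rules.

2005-08-31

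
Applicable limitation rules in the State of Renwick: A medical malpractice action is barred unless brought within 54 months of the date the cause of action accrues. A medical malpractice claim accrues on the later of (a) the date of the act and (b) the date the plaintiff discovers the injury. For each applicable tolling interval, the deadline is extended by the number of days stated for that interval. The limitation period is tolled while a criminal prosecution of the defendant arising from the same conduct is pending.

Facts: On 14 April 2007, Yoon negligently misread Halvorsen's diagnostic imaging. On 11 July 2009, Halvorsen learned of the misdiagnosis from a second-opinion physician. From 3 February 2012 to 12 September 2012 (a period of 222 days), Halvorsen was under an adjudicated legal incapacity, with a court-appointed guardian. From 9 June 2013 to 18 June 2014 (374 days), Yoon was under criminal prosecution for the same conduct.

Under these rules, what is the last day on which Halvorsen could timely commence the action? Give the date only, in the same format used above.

Because discovery on 11 July 2009 post-dates the 14 April 2007 act, accrual under the later-of rule falls on 11 July 2009.
The untolled deadline — 54 months after 11 July 2009 — is 11 January 2014.
Because the pending criminal prosecution ran from 9 June 2013 to 18 June 2014, the deadline is extended by 374 days to 20 January 2015.
The plaintiff's legal incapacity from 3 February 2012 to 12 September 2012 does not toll the period, because no stated rule makes the plaintiff's incapacity a tolling event.

20 January 2015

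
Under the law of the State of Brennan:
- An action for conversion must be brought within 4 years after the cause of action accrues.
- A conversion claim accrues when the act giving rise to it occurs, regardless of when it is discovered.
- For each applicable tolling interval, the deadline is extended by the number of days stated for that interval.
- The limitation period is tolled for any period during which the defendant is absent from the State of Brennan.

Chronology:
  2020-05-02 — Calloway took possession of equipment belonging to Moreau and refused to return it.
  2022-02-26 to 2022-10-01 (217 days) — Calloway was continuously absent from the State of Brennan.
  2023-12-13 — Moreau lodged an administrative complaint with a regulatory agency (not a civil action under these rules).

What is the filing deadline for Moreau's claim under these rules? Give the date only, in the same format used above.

The claim accrued on 2020-05-02, when the wrongful act occurred.
The untolled deadline — 4 years after 2020-05-02 — is 2024-05-02.
The period was tolled for 217 days by the defendant's absence from the jurisdiction (2022-02-26 to 2022-10-01), pushing the deadline to 2024-12-05.
None of the other events listed affects the running of the period under the stated rules.

2024-12-05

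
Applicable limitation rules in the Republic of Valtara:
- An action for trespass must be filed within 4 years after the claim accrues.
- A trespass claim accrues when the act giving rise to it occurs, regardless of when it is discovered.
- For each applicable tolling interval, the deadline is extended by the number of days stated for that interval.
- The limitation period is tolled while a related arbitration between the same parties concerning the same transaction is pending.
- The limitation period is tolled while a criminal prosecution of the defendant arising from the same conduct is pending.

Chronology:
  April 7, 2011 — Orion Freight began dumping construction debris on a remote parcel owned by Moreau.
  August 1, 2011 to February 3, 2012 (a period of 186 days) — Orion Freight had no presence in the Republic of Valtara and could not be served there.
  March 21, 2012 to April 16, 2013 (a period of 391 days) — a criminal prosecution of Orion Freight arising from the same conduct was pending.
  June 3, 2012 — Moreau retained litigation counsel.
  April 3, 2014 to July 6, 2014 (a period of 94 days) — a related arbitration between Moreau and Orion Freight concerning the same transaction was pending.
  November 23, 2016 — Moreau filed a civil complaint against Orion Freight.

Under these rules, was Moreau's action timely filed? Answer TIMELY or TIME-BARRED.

TIME-BARRED

The limitation period began to run on April 7, 2011.
4 years from April 7, 2011 is April 7, 2015.
The period was tolled for 391 days by the pending criminal prosecution (March 21, 2012 to April 16, 2013), pushing the deadline to May 2, 2016.
The period was tolled for 94 days by the pending related arbitration (April 3, 2014 to July 6, 2014), pushing the deadline to August 4, 2016.
No stated provision tolls the period for the defendant's absence, so the interval from August 1, 2011 to February 3, 2012 has no effect on the deadline.
None of the other events listed affects the running of the period under the stated rules.
The November 23, 2016 filing falls after the August 4, 2016 deadline; the claim is time-barred.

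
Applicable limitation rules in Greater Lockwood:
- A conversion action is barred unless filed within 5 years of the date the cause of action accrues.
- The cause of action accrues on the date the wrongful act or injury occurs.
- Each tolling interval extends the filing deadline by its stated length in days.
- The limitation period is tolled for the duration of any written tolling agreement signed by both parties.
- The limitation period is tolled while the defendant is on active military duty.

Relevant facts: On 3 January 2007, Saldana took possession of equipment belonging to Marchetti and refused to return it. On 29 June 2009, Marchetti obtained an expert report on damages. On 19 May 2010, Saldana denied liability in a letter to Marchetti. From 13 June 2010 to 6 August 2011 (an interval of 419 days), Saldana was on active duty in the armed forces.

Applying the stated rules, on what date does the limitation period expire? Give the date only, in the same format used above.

The cause of action accrued on 3 January 2007, the date of the act.
The untolled deadline — 5 years after 3 January 2007 — is 3 January 2012.
Because the defendant's active military service ran from 13 June 2010 to 6 August 2011, the deadline is extended by 419 days to 25 February 2013.
Nothing else in the chronology tolls or restarts the period.

25 February 2013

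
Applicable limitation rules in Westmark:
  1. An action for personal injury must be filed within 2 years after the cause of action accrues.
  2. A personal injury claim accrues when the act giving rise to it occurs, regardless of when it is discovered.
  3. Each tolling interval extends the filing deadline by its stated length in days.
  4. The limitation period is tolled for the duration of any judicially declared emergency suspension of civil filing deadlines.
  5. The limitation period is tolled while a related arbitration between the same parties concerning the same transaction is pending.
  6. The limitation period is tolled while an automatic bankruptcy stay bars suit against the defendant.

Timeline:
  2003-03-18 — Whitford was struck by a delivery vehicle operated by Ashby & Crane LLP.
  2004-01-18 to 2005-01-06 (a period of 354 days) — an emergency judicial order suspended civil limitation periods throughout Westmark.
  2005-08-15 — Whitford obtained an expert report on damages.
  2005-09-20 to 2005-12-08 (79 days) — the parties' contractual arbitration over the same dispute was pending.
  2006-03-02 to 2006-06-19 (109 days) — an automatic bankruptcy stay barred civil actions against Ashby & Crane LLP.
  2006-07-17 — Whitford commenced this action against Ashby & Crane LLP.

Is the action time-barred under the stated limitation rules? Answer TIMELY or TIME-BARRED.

TIMELY

The cause of action accrued on 2003-03-18, the date of the act.
Adding the 2 years base period to 2003-03-18 gives a deadline of 2005-03-18, before any tolling.
The period was tolled for 354 days by the emergency suspension of filing deadlines (2004-01-18 to 2005-01-06), pushing the deadline to 2006-03-07.
The pending related arbitration from 2005-09-20 to 2005-12-08 tolled the period for 79 days, extending the deadline to 2006-05-25.
Because the automatic bankruptcy stay ran from 2006-03-02 to 2006-06-19, the deadline is extended by 109 days to 2006-09-11.
The other events in the timeline have no effect on the limitation period under the stated rules.
The 2006-07-17 filing precedes the 2006-09-11 deadline; the claim is timely.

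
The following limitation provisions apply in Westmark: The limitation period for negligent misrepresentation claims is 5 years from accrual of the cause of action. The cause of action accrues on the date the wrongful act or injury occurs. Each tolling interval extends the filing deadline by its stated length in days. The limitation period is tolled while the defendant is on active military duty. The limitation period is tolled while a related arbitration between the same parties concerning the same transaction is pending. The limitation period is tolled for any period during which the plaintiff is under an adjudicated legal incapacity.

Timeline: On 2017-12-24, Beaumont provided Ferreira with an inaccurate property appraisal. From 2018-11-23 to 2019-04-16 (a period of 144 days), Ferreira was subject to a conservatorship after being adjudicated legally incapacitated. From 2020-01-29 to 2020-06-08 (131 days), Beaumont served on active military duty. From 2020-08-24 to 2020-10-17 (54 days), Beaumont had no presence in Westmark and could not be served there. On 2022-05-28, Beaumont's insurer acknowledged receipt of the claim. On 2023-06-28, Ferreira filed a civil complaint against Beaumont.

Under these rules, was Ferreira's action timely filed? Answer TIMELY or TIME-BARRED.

The limitation period began to run on 2017-12-24.
5 years from 2017-12-24 is 2022-12-24.
The period was tolled for 144 days by the plaintiff's legal incapacity (2018-11-23 to 2019-04-16), pushing the deadline to 2023-05-17.
Because the defendant's active military service ran from 2020-01-29 to 2020-06-08, the deadline is extended by 131 days to 2023-09-25.
No stated provision tolls the period for the defendant's absence, so the interval from 2020-08-24 to 2020-10-17 has no effect on the deadline.
None of the other events listed affects the running of the period under the stated rules.
Ferreira filed on 2023-06-28, before the 2023-09-25 deadline, so the action is timely.

TIMELY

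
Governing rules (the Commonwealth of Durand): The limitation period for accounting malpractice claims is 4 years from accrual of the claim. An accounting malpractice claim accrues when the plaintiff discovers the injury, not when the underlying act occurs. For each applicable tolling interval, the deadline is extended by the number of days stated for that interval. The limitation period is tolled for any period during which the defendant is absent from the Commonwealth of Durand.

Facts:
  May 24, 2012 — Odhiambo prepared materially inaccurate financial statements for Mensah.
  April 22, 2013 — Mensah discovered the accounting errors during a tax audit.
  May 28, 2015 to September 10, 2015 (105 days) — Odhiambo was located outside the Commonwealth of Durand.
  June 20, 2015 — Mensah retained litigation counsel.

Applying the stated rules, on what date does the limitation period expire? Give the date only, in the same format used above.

Accrual is tied to discovery, so the period began on April 22, 2013 rather than on May 24, 2012 when the act occurred.
4 years from April 22, 2013 is April 22, 2017.
The period was tolled for 105 days by the defendant's absence from the jurisdiction (May 28, 2015 to September 10, 2015), pushing the deadline to August 5, 2017.
The other events in the timeline have no effect on the limitation period under the stated rules.

August 5, 2017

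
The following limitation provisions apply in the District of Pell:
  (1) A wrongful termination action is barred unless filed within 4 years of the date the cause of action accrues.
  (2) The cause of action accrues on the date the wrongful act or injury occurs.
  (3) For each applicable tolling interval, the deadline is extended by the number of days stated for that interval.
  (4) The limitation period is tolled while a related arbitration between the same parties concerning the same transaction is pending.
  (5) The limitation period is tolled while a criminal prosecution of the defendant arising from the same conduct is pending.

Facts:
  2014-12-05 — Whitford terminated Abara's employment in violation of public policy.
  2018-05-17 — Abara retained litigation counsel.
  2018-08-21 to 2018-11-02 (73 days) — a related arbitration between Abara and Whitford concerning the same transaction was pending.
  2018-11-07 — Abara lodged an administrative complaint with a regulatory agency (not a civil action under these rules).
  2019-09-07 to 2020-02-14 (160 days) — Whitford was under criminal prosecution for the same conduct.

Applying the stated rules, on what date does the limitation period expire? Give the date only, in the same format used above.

2019-02-16

The claim accrued on 2014-12-05, when the wrongful act occurred.
The untolled deadline — 4 years after 2014-12-05 — is 2018-12-05.
Because the pending related arbitration ran from 2018-08-21 to 2018-11-02, the deadline is extended by 73 days to 2019-02-16.
The pending criminal prosecution starting 2019-09-07 came too late — the period had run on 2019-02-16 — and so does not extend the deadline.
Nothing else in the chronology tolls or restarts the period.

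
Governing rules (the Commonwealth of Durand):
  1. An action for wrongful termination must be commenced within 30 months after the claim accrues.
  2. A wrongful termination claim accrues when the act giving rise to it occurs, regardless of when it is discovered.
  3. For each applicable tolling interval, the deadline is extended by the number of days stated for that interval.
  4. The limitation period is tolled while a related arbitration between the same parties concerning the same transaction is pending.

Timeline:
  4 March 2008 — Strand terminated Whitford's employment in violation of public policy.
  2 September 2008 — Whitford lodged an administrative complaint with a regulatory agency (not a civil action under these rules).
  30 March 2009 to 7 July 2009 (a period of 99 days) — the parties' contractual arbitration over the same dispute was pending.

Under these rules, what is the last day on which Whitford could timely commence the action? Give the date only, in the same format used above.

The claim accrued on 4 March 2008, the date of the act.
30 months from 4 March 2008 is 4 September 2010.
Because the pending related arbitration ran from 30 March 2009 to 7 July 2009, the deadline is extended by 99 days to 12 December 2010.
The other events in the timeline have no effect on the limitation period under the stated rules.

12 December 2010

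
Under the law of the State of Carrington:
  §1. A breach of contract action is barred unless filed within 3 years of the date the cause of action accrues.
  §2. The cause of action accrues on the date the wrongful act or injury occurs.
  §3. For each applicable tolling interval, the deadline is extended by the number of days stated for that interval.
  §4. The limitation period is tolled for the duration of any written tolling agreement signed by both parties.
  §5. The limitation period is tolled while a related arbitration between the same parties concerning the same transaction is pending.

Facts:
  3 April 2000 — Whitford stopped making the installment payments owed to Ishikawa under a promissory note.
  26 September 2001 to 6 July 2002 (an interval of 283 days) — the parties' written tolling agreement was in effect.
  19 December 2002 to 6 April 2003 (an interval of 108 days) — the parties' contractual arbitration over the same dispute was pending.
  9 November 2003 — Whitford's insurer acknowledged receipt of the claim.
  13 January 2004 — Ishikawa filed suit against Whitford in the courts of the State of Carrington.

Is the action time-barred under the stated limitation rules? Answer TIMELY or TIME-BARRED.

TIMELY

The limitation period began to run on 3 April 2000.
The untolled deadline — 3 years after 3 April 2000 — is 3 April 2003.
The period was tolled for 283 days by the written tolling agreement (26 September 2001 to 6 July 2002), pushing the deadline to 11 January 2004.
Because the pending related arbitration ran from 19 December 2002 to 6 April 2003, the deadline is extended by 108 days to 28 April 2004.
Nothing else in the chronology tolls or restarts the period.
The 13 January 2004 filing precedes the 28 April 2004 deadline; the claim is timely.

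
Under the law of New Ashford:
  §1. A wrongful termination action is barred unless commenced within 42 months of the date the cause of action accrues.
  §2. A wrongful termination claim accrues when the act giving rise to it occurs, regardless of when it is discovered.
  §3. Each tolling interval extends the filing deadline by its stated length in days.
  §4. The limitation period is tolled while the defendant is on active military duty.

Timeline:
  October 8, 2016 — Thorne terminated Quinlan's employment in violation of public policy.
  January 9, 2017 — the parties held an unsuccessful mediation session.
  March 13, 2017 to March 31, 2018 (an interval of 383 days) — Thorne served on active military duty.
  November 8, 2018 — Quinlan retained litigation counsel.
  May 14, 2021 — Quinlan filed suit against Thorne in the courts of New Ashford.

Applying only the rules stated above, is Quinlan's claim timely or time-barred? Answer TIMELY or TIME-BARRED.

TIME-BARRED

The cause of action accrued on October 8, 2016, the date of the act.
42 months from October 8, 2016 is April 8, 2020.
The period was tolled for 383 days by the defendant's active military service (March 13, 2017 to March 31, 2018), pushing the deadline to April 26, 2021.
None of the other events listed affects the running of the period under the stated rules.
Filing on May 14, 2021 missed the April 26, 2021 deadline — the action is time-barred.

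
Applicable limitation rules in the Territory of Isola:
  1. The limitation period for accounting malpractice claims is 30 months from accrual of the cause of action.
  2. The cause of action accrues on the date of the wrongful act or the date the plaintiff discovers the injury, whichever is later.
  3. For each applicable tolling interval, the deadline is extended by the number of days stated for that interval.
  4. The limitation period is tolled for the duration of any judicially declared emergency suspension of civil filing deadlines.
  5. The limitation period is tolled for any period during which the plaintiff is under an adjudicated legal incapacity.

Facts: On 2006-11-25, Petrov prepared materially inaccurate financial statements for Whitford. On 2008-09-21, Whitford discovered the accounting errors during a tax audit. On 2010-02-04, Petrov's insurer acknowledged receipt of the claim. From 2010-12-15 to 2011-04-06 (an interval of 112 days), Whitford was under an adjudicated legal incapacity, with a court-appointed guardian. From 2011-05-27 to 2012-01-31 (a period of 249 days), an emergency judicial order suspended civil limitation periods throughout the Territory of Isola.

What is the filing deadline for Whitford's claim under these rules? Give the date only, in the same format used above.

Taking the later of the act (2006-11-25) and discovery (2008-09-21), the claim accrued on 2008-09-21.
30 months from 2008-09-21 is 2011-03-21.
Because the plaintiff's legal incapacity ran from 2010-12-15 to 2011-04-06, the deadline is extended by 112 days to 2011-07-11.
The period was tolled for 249 days by the emergency suspension of filing deadlines (2011-05-27 to 2012-01-31), pushing the deadline to 2012-03-16.
Nothing else in the chronology tolls or restarts the period.

2012-03-16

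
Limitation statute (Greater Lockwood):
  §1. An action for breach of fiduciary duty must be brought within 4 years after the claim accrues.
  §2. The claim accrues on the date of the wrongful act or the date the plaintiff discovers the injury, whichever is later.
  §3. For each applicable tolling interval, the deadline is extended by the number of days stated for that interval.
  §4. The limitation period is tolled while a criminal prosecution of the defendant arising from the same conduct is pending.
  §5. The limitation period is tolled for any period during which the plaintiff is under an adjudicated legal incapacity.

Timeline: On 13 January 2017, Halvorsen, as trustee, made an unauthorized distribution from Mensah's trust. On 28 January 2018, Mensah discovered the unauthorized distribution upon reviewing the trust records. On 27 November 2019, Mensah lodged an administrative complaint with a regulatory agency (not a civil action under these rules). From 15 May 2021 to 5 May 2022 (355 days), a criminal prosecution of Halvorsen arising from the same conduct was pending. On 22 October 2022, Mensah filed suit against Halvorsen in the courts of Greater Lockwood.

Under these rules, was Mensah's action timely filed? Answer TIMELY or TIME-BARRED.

TIMELY

Taking the later of the act (13 January 2017) and discovery (28 January 2018), the claim accrued on 28 January 2018.
The untolled deadline — 4 years after 28 January 2018 — is 28 January 2022.
The pending criminal prosecution from 15 May 2021 to 5 May 2022 tolled the period for 355 days, extending the deadline to 18 January 2023.
The other events in the timeline have no effect on the limitation period under the stated rules.
The 22 October 2022 filing precedes the 18 January 2023 deadline; the claim is timely.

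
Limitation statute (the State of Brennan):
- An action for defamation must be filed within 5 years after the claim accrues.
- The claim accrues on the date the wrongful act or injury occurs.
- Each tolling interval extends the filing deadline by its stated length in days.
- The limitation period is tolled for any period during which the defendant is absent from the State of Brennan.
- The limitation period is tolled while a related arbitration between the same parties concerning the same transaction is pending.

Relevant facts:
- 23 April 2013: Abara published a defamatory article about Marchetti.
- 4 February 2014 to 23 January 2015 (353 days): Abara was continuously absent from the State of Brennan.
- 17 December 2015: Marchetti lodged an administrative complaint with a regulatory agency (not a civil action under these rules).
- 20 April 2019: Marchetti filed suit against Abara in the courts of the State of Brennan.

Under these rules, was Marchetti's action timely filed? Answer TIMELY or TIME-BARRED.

The limitation period began to run on 23 April 2013.
5 years from 23 April 2013 is 23 April 2018.
Because the defendant's absence from the jurisdiction ran from 4 February 2014 to 23 January 2015, the deadline is extended by 353 days to 11 April 2019.
The other events in the timeline have no effect on the limitation period under the stated rules.
Filing on 20 April 2019 missed the 11 April 2019 deadline — the action is time-barred.

TIME-BARRED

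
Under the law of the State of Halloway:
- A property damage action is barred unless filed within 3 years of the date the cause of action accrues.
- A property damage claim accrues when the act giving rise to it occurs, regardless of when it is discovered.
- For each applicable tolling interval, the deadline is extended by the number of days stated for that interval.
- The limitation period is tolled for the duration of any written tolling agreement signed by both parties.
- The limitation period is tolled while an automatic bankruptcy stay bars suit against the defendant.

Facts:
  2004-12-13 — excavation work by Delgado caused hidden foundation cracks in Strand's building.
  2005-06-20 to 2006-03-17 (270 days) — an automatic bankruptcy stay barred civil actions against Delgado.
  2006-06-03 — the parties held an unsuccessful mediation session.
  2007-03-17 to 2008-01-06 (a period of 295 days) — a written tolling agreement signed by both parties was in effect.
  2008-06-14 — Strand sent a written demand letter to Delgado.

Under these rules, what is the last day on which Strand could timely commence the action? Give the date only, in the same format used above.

2009-06-30

The claim accrued on 2004-12-13, when the wrongful act occurred.
Adding the 3 years base period to 2004-12-13 gives a deadline of 2007-12-13, before any tolling.
The period was tolled for 270 days by the automatic bankruptcy stay (2005-06-20 to 2006-03-17), pushing the deadline to 2008-09-08.
Because the written tolling agreement ran from 2007-03-17 to 2008-01-06, the deadline is extended by 295 days to 2009-06-30.
The other events in the timeline have no effect on the limitation period under the stated rules.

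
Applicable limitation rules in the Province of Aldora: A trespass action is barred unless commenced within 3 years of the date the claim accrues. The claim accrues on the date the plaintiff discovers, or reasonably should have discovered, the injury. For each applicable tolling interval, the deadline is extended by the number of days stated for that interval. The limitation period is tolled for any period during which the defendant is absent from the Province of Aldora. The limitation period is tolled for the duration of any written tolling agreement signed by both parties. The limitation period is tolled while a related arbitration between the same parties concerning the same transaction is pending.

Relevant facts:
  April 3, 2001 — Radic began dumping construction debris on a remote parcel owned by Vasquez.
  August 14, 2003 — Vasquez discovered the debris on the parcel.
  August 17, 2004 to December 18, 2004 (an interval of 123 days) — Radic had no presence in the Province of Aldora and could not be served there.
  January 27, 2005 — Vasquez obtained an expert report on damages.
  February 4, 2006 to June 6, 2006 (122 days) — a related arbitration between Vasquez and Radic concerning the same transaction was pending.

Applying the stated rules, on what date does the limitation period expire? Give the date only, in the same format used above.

The claim did not accrue until Vasquez discovered the injury on August 14, 2003; the April 3, 2001 act date does not start the clock under the stated rule.
The untolled deadline — 3 years after August 14, 2003 — is August 14, 2006.
The period was tolled for 123 days by the defendant's absence from the jurisdiction (August 17, 2004 to December 18, 2004), pushing the deadline to December 15, 2006.
The period was tolled for 122 days by the pending related arbitration (February 4, 2006 to June 6, 2006), pushing the deadline to April 16, 2007.
Nothing else in the chronology tolls or restarts the period.

April 16, 2007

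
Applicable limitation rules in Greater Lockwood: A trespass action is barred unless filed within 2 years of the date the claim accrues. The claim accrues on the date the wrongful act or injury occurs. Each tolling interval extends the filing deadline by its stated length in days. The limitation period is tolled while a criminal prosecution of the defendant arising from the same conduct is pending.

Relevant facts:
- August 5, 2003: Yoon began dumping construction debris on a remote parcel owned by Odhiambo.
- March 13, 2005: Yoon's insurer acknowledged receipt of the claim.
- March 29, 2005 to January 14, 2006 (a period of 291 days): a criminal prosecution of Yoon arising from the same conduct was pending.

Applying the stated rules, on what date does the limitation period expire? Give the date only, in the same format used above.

The claim accrued on August 5, 2003, the date of the act.
Adding the 2 years base period to August 5, 2003 gives a deadline of August 5, 2005, before any tolling.
The period was tolled for 291 days by the pending criminal prosecution (March 29, 2005 to January 14, 2006), pushing the deadline to May 23, 2006.
Nothing else in the chronology tolls or restarts the period.

May 23, 2006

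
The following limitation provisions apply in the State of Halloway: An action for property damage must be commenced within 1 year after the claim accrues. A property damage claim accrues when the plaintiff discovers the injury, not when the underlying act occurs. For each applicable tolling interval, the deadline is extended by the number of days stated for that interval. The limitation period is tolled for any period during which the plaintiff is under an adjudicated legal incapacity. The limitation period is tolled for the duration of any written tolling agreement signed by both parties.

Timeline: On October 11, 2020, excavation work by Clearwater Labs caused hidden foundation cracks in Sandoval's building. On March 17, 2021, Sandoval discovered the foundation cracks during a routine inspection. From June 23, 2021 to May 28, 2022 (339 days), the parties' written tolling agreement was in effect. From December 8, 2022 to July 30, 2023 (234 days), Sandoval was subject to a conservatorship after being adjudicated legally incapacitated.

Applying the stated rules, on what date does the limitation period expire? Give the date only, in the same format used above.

October 11, 2023

Accrual is tied to discovery, so the period began on March 17, 2021 rather than on October 11, 2020 when the act occurred.
The untolled deadline — 1 year after March 17, 2021 — is March 17, 2022.
Because the written tolling agreement ran from June 23, 2021 to May 28, 2022, the deadline is extended by 339 days to February 19, 2023.
The plaintiff's legal incapacity from December 8, 2022 to July 30, 2023 tolled the period for 234 days, extending the deadline to October 11, 2023.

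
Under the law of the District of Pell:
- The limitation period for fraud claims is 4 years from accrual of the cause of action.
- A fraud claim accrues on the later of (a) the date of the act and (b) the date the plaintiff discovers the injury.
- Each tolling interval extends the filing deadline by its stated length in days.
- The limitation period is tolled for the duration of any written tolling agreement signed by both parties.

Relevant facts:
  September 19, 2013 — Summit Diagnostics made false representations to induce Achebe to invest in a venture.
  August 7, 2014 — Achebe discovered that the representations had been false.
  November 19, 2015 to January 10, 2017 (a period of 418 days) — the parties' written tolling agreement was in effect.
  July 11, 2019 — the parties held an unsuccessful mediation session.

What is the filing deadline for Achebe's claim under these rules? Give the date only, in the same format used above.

September 29, 2019

Taking the later of the act (September 19, 2013) and discovery (August 7, 2014), the claim accrued on August 7, 2014.
The untolled deadline — 4 years after August 7, 2014 — is August 7, 2018.
Because the written tolling agreement ran from November 19, 2015 to January 10, 2017, the deadline is extended by 418 days to September 29, 2019.
None of the other events listed affects the running of the period under the stated rules.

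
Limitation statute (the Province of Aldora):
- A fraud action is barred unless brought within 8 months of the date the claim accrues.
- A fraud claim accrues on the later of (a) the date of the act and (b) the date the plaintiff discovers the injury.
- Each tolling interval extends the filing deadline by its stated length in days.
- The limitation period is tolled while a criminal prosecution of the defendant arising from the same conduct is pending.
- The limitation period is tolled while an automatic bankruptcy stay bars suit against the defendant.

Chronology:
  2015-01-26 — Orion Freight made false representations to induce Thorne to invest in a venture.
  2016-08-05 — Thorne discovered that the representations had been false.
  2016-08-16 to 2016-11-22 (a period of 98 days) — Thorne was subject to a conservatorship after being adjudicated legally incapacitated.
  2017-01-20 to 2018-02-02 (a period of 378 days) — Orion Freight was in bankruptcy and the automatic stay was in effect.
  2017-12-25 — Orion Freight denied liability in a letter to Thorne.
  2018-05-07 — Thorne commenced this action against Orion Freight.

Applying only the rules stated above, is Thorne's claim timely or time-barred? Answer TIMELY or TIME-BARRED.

TIME-BARRED

Taking the later of the act (2015-01-26) and discovery (2016-08-05), the claim accrued on 2016-08-05.
8 months from 2016-08-05 is 2017-04-05.
The automatic bankruptcy stay from 2017-01-20 to 2018-02-02 tolled the period for 378 days, extending the deadline to 2018-04-18.
No stated provision tolls the period for the plaintiff's incapacity, so the interval from 2016-08-16 to 2016-11-22 has no effect on the deadline.
The other events in the timeline have no effect on the limitation period under the stated rules.
Filing on 2018-05-07 missed the 2018-04-18 deadline — the action is time-barred.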